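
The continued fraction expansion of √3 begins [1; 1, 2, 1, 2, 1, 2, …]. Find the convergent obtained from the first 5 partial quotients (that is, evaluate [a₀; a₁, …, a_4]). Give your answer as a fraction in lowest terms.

19/11

Start with 2.
1 + 1/(2/1) = 1 + 1/2 = 3/2
2 + 1/(3/2) = 2 + 2/3 = 8/3
1 + 1/(8/3) = 1 + 3/8 = 11/8
1 + 1/(11/8) = 1 + 8/11 = 19/11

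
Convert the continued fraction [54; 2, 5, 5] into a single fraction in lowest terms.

Compute successive convergents:
a_0 = 54: 54/1
a_1 = 2: 109/2
a_2 = 5: 599/11
a_3 = 5: 3104/57

3104/57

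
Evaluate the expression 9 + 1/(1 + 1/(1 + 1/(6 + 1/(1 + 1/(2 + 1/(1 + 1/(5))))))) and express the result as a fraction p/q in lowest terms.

3175/333

Start with 5.
1 + 1/(5/1) = 1 + 1/5 = 6/5
2 + 1/(6/5) = 2 + 5/6 = 17/6
1 + 1/(17/6) = 1 + 6/17 = 23/17
6 + 1/(23/17) = 6 + 17/23 = 155/23
1 + 1/(155/23) = 1 + 23/155 = 178/155
1 + 1/(178/155) = 1 + 155/178 = 333/178
9 + 1/(333/178) = 9 + 178/333 = 3175/333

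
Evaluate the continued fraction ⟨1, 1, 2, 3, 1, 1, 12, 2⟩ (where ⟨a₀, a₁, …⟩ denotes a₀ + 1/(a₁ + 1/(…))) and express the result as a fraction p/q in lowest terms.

a_0 = 1: 1/1
a_1 = 1: 2/1
a_2 = 2: 5/3
a_3 = 3: 17/10
a_4 = 1: 22/13
a_5 = 1: 39/23
a_6 = 12: 490/289
a_7 = 2: 1019/601

1019/601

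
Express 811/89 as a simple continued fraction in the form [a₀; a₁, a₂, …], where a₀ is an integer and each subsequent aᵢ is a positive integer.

[9; 8, 1, 9]

⌊811/89⌋ = 9, remainder 10
⌊89/10⌋ = 8, remainder 9
⌊10/9⌋ = 1, remainder 1
⌊9/1⌋ = 9, remainder 0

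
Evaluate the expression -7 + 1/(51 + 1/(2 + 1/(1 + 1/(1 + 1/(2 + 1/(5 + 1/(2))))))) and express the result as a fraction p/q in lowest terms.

-54881/7862

Use the convergent recurrence hₖ = aₖ·hₖ₋₁ + hₖ₋₂ (and likewise for the denominators kₖ):
a_0 = -7: -7/1
a_1 = 51: -356/51
a_2 = 2: -719/103
a_3 = 1: -1075/154
a_4 = 1: -1794/257
a_5 = 2: -4663/668
a_6 = 5: -25109/3597
a_7 = 2: -54881/7862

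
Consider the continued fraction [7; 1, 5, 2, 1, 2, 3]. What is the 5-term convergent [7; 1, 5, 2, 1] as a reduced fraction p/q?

a_0 = 7: 7/1
a_1 = 1: 8/1
a_2 = 5: 47/6
a_3 = 2: 102/13
a_4 = 1: 149/19

149/19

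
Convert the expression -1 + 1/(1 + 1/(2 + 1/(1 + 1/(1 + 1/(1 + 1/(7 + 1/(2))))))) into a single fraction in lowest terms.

-49/179

Starting at the tail and folding back:
Start with 2.
7 + 1/(2/1) = 7 + 1/2 = 15/2
1 + 1/(15/2) = 1 + 2/15 = 17/15
1 + 1/(17/15) = 1 + 15/17 = 32/17
1 + 1/(32/17) = 1 + 17/32 = 49/32
2 + 1/(49/32) = 2 + 32/49 = 130/49
1 + 1/(130/49) = 1 + 49/130 = 179/130
-1 + 1/(179/130) = -1 + 130/179 = -49/179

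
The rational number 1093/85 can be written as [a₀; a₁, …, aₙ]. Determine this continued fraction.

Repeatedly divide and take the remainder:
⌊1093/85⌋ = 12, remainder 73
⌊85/73⌋ = 1, remainder 12
⌊73/12⌋ = 6, remainder 1
⌊12/1⌋ = 12, remainder 0

[12; 1, 6, 12]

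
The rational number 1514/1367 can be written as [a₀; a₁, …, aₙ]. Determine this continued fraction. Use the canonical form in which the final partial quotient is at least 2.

1514 = 1·1367 + 147, so a_0 = 1
1367 = 9·147 + 44, so a_1 = 9
147 = 3·44 + 15, so a_2 = 3
44 = 2·15 + 14, so a_3 = 2
15 = 1·14 + 1, so a_4 = 1
14 = 14·1 + 0, so a_5 = 14

[1; 9, 3, 2, 1, 14]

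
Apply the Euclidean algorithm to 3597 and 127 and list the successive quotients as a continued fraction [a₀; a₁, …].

[28; 3, 10, 4]

Repeatedly divide and take the remainder:
3597 ÷ 127 → quotient 28, remainder 41
127 ÷ 41 → quotient 3, remainder 4
41 ÷ 4 → quotient 10, remainder 1
4 ÷ 1 → quotient 4, remainder 0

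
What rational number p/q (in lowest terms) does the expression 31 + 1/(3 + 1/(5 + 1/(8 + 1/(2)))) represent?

8705/278

a_0 = 31: 31/1
a_1 = 3: 94/3
a_2 = 5: 501/16
a_3 = 8: 4102/131
a_4 = 2: 8705/278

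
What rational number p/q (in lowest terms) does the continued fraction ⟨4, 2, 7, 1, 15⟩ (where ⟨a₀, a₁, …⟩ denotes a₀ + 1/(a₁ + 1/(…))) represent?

Start with 15.
1 + 1/(15/1) = 1 + 1/15 = 16/15
7 + 1/(16/15) = 7 + 15/16 = 127/16
2 + 1/(127/16) = 2 + 16/127 = 270/127
4 + 1/(270/127) = 4 + 127/270 = 1207/270

1207/270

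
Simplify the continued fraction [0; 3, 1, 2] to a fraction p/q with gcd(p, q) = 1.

Collapse the nested fraction from the inside out:
Start with 2.
1 + 1/(2/1) = 1 + 1/2 = 3/2
3 + 1/(3/2) = 3 + 2/3 = 11/3
0 + 1/(11/3) = 0 + 3/11 = 3/11

3/11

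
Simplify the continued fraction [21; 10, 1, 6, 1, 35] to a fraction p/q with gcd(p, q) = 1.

a_0 = 21: 21/1
a_1 = 10: 211/10
a_2 = 1: 232/11
a_3 = 6: 1603/76
a_4 = 1: 1835/87
a_5 = 35: 65828/3121

65828/3121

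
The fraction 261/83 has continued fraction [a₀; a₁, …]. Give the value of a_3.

261 ÷ 83 → quotient 3, remainder 12
83 ÷ 12 → quotient 6, remainder 11
12 ÷ 11 → quotient 1, remainder 1
11 ÷ 1 → quotient 11, remainder 0

11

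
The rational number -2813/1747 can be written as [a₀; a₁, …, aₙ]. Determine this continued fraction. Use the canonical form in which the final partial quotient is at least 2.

-2813 = -2·1747 + 681, so a_0 = -2
1747 = 2·681 + 385, so a_1 = 2
681 = 1·385 + 296, so a_2 = 1
385 = 1·296 + 89, so a_3 = 1
296 = 3·89 + 29, so a_4 = 3
89 = 3·29 + 2, so a_5 = 3
29 = 14·2 + 1, so a_6 = 14
2 = 2·1 + 0, so a_7 = 2

[-2; 2, 1, 1, 3, 3, 14, 2]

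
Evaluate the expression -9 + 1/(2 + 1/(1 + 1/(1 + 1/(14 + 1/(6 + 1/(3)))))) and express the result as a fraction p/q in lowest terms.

-12061/1402

Start with 3.
6 + 1/(3/1) = 6 + 1/3 = 19/3
14 + 1/(19/3) = 14 + 3/19 = 269/19
1 + 1/(269/19) = 1 + 19/269 = 288/269
1 + 1/(288/269) = 1 + 269/288 = 557/288
2 + 1/(557/288) = 2 + 288/557 = 1402/557
-9 + 1/(1402/557) = -9 + 557/1402 = -12061/1402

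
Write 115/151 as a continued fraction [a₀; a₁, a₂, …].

[0; 1, 3, 5, 7]

⌊115/151⌋ = 0, remainder 115
⌊151/115⌋ = 1, remainder 36
⌊115/36⌋ = 3, remainder 7
⌊36/7⌋ = 5, remainder 1
⌊7/1⌋ = 7, remainder 0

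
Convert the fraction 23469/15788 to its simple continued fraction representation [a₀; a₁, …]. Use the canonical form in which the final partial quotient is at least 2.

[1; 2, 18, 32, 1, 3, 3]

23469 ÷ 15788 → quotient 1, remainder 7681
15788 ÷ 7681 → quotient 2, remainder 426
7681 ÷ 426 → quotient 18, remainder 13
426 ÷ 13 → quotient 32, remainder 10
13 ÷ 10 → quotient 1, remainder 3
10 ÷ 3 → quotient 3, remainder 1
3 ÷ 1 → quotient 3, remainder 0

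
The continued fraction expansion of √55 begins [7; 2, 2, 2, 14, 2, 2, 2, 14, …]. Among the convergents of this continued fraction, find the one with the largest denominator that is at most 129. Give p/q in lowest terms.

a_0 = 7: 7/1  (≤ bound)
a_1 = 2: 15/2  (≤ bound)
a_2 = 2: 37/5  (≤ bound)
a_3 = 2: 89/12  (≤ bound)
a_4 = 14: 1283/173  (> 129, stop)

89/12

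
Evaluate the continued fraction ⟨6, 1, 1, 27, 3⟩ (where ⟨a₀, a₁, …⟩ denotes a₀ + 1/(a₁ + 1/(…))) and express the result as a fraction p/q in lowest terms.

1087/167

Start with 3.
27 + 1/(3/1) = 27 + 1/3 = 82/3
1 + 1/(82/3) = 1 + 3/82 = 85/82
1 + 1/(85/82) = 1 + 82/85 = 167/85
6 + 1/(167/85) = 6 + 85/167 = 1087/167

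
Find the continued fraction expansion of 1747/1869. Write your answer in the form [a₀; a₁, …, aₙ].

1747 ÷ 1869 → quotient 0, remainder 1747
1869 ÷ 1747 → quotient 1, remainder 122
1747 ÷ 122 → quotient 14, remainder 39
122 ÷ 39 → quotient 3, remainder 5
39 ÷ 5 → quotient 7, remainder 4
5 ÷ 4 → quotient 1, remainder 1
4 ÷ 1 → quotient 4, remainder 0

[0; 1, 14, 3, 7, 1, 4]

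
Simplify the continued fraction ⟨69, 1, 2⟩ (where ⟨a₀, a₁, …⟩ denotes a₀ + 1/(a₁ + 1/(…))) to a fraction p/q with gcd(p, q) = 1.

209/3

a_0 = 69: 69/1
a_1 = 1: 70/1
a_2 = 2: 209/3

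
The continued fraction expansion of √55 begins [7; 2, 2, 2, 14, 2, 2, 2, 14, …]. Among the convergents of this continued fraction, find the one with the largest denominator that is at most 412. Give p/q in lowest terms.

2655/358

a_0 = 7: 7/1  (≤ bound)
a_1 = 2: 15/2  (≤ bound)
a_2 = 2: 37/5  (≤ bound)
a_3 = 2: 89/12  (≤ bound)
a_4 = 14: 1283/173  (≤ bound)
a_5 = 2: 2655/358  (≤ bound)
a_6 = 2: 6593/889  (> 412, stop)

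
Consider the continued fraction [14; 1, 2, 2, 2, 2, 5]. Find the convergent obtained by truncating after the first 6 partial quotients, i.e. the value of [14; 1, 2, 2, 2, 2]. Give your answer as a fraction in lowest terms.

603/41

a_0 = 14: 14/1
a_1 = 1: 15/1
a_2 = 2: 44/3
a_3 = 2: 103/7
a_4 = 2: 250/17
a_5 = 2: 603/41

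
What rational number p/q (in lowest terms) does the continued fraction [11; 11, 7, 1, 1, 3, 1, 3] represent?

Start with 3.
1 + 1/(3/1) = 1 + 1/3 = 4/3
3 + 1/(4/3) = 3 + 3/4 = 15/4
1 + 1/(15/4) = 1 + 4/15 = 19/15
1 + 1/(19/15) = 1 + 15/19 = 34/19
7 + 1/(34/19) = 7 + 19/34 = 257/34
11 + 1/(257/34) = 11 + 34/257 = 2861/257
11 + 1/(2861/257) = 11 + 257/2861 = 31728/2861

31728/2861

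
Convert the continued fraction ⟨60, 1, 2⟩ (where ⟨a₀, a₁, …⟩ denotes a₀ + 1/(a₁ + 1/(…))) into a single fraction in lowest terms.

a_0 = 60: 60/1
a_1 = 1: 61/1
a_2 = 2: 182/3

182/3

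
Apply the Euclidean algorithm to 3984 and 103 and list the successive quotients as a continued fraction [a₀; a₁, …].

⌊3984/103⌋ = 38, remainder 70
⌊103/70⌋ = 1, remainder 33
⌊70/33⌋ = 2, remainder 4
⌊33/4⌋ = 8, remainder 1
⌊4/1⌋ = 4, remainder 0

[38; 1, 2, 8, 4]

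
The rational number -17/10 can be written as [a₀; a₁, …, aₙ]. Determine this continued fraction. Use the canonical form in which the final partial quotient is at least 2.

Run the Euclidean algorithm, recording each quotient:
-17 = -2·10 + 3, so a_0 = -2
10 = 3·3 + 1, so a_1 = 3
3 = 3·1 + 0, so a_2 = 3

[-2; 3, 3]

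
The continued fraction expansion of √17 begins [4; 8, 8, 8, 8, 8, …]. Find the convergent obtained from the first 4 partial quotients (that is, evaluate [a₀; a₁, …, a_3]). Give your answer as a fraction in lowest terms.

Build up convergents one term at a time:
a_0 = 4: 4/1
a_1 = 8: 33/8
a_2 = 8: 268/65
a_3 = 8: 2177/528

2177/528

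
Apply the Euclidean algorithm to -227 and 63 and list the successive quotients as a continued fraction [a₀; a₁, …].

Repeatedly divide and take the remainder:
⌊-227/63⌋ = -4, remainder 25
⌊63/25⌋ = 2, remainder 13
⌊25/13⌋ = 1, remainder 12
⌊13/12⌋ = 1, remainder 1
⌊12/1⌋ = 12, remainder 0

[-4; 2, 1, 1, 12]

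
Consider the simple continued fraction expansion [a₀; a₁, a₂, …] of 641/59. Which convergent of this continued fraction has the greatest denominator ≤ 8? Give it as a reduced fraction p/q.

a_0 = 10: 10/1  (≤ bound)
a_1 = 1: 11/1  (≤ bound)
a_2 = 6: 76/7  (≤ bound)
a_3 = 2: 163/15  (> 8, stop)

76/7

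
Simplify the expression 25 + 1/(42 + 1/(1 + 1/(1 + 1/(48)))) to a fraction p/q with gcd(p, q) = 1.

103172/4123

Work from the innermost term outward:
Start with 48.
1 + 1/(48/1) = 1 + 1/48 = 49/48
1 + 1/(49/48) = 1 + 48/49 = 97/49
42 + 1/(97/49) = 42 + 49/97 = 4123/97
25 + 1/(4123/97) = 25 + 97/4123 = 103172/4123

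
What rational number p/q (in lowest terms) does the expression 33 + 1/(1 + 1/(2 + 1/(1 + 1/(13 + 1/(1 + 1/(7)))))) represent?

Start with 7.
1 + 1/(7/1) = 1 + 1/7 = 8/7
13 + 1/(8/7) = 13 + 7/8 = 111/8
1 + 1/(111/8) = 1 + 8/111 = 119/111
2 + 1/(119/111) = 2 + 111/119 = 349/119
1 + 1/(349/119) = 1 + 119/349 = 468/349
33 + 1/(468/349) = 33 + 349/468 = 15793/468

15793/468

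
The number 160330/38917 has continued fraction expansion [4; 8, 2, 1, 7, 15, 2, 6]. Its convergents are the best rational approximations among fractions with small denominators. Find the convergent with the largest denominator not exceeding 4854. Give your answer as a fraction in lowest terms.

11968/2905

List convergents until the denominator exceeds the bound:
a_0 = 4: 4/1  (≤ bound)
a_1 = 8: 33/8  (≤ bound)
a_2 = 2: 70/17  (≤ bound)
a_3 = 1: 103/25  (≤ bound)
a_4 = 7: 791/192  (≤ bound)
a_5 = 15: 11968/2905  (≤ bound)
a_6 = 2: 24727/6002  (> 4854, stop)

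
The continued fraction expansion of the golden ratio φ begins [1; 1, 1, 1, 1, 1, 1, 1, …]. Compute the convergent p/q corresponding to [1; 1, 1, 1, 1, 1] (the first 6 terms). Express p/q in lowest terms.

13/8

Start with 1.
1 + 1/(1/1) = 1 + 1/1 = 2/1
1 + 1/(2/1) = 1 + 1/2 = 3/2
1 + 1/(3/2) = 1 + 2/3 = 5/3
1 + 1/(5/3) = 1 + 3/5 = 8/5
1 + 1/(8/5) = 1 + 5/8 = 13/8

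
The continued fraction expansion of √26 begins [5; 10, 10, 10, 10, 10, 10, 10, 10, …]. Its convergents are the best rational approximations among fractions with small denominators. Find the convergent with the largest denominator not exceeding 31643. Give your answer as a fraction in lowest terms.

a_0 = 5: 5/1  (≤ bound)
a_1 = 10: 51/10  (≤ bound)
a_2 = 10: 515/101  (≤ bound)
a_3 = 10: 5201/1020  (≤ bound)
a_4 = 10: 52525/10301  (≤ bound)
a_5 = 10: 530451/104030  (> 31643, stop)

52525/10301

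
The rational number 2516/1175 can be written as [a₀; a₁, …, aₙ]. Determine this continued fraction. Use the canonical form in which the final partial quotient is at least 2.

Run the Euclidean algorithm, recording each quotient:
2516 ÷ 1175 → quotient 2, remainder 166
1175 ÷ 166 → quotient 7, remainder 13
166 ÷ 13 → quotient 12, remainder 10
13 ÷ 10 → quotient 1, remainder 3
10 ÷ 3 → quotient 3, remainder 1
3 ÷ 1 → quotient 3, remainder 0

[2; 7, 12, 1, 3, 3]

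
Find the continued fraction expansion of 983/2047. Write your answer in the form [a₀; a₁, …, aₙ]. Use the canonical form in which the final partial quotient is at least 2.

[0; 2, 12, 7, 2, 1, 3]

Repeatedly divide and take the remainder:
983 = 0·2047 + 983, so a_0 = 0
2047 = 2·983 + 81, so a_1 = 2
983 = 12·81 + 11, so a_2 = 12
81 = 7·11 + 4, so a_3 = 7
11 = 2·4 + 3, so a_4 = 2
4 = 1·3 + 1, so a_5 = 1
3 = 3·1 + 0, so a_6 = 3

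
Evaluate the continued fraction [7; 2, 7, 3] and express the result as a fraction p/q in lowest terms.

Start with 3.
7 + 1/(3/1) = 7 + 1/3 = 22/3
2 + 1/(22/3) = 2 + 3/22 = 47/22
7 + 1/(47/22) = 7 + 22/47 = 351/47

351/47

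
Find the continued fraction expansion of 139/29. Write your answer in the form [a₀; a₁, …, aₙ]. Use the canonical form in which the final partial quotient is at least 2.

[4; 1, 3, 1, 5]

Run the Euclidean algorithm, recording each quotient:
139 = 4·29 + 23, so a_0 = 4
29 = 1·23 + 6, so a_1 = 1
23 = 3·6 + 5, so a_2 = 3
6 = 1·5 + 1, so a_3 = 1
5 = 5·1 + 0, so a_4 = 5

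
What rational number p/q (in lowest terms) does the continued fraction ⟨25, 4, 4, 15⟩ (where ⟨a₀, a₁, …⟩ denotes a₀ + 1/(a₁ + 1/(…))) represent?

Starting at the tail and folding back:
Start with 15.
4 + 1/(15/1) = 4 + 1/15 = 61/15
4 + 1/(61/15) = 4 + 15/61 = 259/61
25 + 1/(259/61) = 25 + 61/259 = 6536/259

6536/259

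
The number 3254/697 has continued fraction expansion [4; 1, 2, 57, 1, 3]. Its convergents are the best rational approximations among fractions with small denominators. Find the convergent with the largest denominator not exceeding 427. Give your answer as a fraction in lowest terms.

a_0 = 4: 4/1  (≤ bound)
a_1 = 1: 5/1  (≤ bound)
a_2 = 2: 14/3  (≤ bound)
a_3 = 57: 803/172  (≤ bound)
a_4 = 1: 817/175  (≤ bound)
a_5 = 3: 3254/697  (> 427, stop)

817/175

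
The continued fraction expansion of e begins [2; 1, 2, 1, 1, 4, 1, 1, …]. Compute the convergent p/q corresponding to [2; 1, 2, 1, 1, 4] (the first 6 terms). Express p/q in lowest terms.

87/32

Use the convergent recurrence hₖ = aₖ·hₖ₋₁ + hₖ₋₂ (and likewise for the denominators kₖ):
a_0 = 2: 2/1
a_1 = 1: 3/1
a_2 = 2: 8/3
a_3 = 1: 11/4
a_4 = 1: 19/7
a_5 = 4: 87/32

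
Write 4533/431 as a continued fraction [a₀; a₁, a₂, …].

[10; 1, 1, 13, 1, 6, 2]

Repeatedly divide and take the remainder:
4533 = 10·431 + 223, so a_0 = 10
431 = 1·223 + 208, so a_1 = 1
223 = 1·208 + 15, so a_2 = 1
208 = 13·15 + 13, so a_3 = 13
15 = 1·13 + 2, so a_4 = 1
13 = 6·2 + 1, so a_5 = 6
2 = 2·1 + 0, so a_6 = 2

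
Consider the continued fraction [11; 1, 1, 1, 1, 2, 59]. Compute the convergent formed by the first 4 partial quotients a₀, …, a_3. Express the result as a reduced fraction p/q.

Work from the innermost term outward:
Start with 1.
1 + 1/(1/1) = 1 + 1/1 = 2/1
1 + 1/(2/1) = 1 + 1/2 = 3/2
11 + 1/(3/2) = 11 + 2/3 = 35/3

35/3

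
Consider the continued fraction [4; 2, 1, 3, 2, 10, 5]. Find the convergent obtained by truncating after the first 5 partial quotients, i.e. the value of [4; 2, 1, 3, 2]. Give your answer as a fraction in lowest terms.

Collapse the nested fraction from the inside out:
Start with 2.
3 + 1/(2/1) = 3 + 1/2 = 7/2
1 + 1/(7/2) = 1 + 2/7 = 9/7
2 + 1/(9/7) = 2 + 7/9 = 25/9
4 + 1/(25/9) = 4 + 9/25 = 109/25

109/25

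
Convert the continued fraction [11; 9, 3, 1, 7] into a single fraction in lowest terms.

Start with 7.
1 + 1/(7/1) = 1 + 1/7 = 8/7
3 + 1/(8/7) = 3 + 7/8 = 31/8
9 + 1/(31/8) = 9 + 8/31 = 287/31
11 + 1/(287/31) = 11 + 31/287 = 3188/287

3188/287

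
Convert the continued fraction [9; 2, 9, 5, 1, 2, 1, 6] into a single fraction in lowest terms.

Start with 6.
1 + 1/(6/1) = 1 + 1/6 = 7/6
2 + 1/(7/6) = 2 + 6/7 = 20/7
1 + 1/(20/7) = 1 + 7/20 = 27/20
5 + 1/(27/20) = 5 + 20/27 = 155/27
9 + 1/(155/27) = 9 + 27/155 = 1422/155
2 + 1/(1422/155) = 2 + 155/1422 = 2999/1422
9 + 1/(2999/1422) = 9 + 1422/2999 = 28413/2999

28413/2999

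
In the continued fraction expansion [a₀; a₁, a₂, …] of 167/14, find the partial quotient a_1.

1

167 = 11·14 + 13, so a_0 = 11
14 = 1·13 + 1, so a_1 = 1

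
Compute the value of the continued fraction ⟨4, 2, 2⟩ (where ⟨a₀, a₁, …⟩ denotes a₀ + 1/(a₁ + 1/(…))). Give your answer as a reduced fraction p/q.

Compute successive convergents:
a_0 = 4: 4/1
a_1 = 2: 9/2
a_2 = 2: 22/5

22/5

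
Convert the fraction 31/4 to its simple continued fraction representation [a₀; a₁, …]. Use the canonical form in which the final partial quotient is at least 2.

[7; 1, 3]

Run the Euclidean algorithm, recording each quotient:
31 ÷ 4 → quotient 7, remainder 3
4 ÷ 3 → quotient 1, remainder 1
3 ÷ 1 → quotient 3, remainder 0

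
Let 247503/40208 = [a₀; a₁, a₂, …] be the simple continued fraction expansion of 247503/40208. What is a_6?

Repeatedly divide and take the remainder:
247503 = 6·40208 + 6255, so a_0 = 6
40208 = 6·6255 + 2678, so a_1 = 6
6255 = 2·2678 + 899, so a_2 = 2
2678 = 2·899 + 880, so a_3 = 2
899 = 1·880 + 19, so a_4 = 1
880 = 46·19 + 6, so a_5 = 46
19 = 3·6 + 1, so a_6 = 3

3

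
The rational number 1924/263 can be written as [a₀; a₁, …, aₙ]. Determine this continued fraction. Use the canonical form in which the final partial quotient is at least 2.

[7; 3, 5, 1, 13]

⌊1924/263⌋ = 7, remainder 83
⌊263/83⌋ = 3, remainder 14
⌊83/14⌋ = 5, remainder 13
⌊14/13⌋ = 1, remainder 1
⌊13/1⌋ = 13, remainder 0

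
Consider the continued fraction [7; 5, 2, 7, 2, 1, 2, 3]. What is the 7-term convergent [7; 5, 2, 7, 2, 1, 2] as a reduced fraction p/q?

4949/689

Use the convergent recurrence hₖ = aₖ·hₖ₋₁ + hₖ₋₂ (and likewise for the denominators kₖ):
a_0 = 7: 7/1
a_1 = 5: 36/5
a_2 = 2: 79/11
a_3 = 7: 589/82
a_4 = 2: 1257/175
a_5 = 1: 1846/257
a_6 = 2: 4949/689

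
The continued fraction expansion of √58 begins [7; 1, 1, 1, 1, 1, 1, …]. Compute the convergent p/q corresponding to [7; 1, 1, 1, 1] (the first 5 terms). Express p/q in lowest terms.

Start with 1.
1 + 1/(1/1) = 1 + 1/1 = 2/1
1 + 1/(2/1) = 1 + 1/2 = 3/2
1 + 1/(3/2) = 1 + 2/3 = 5/3
7 + 1/(5/3) = 7 + 3/5 = 38/5

38/5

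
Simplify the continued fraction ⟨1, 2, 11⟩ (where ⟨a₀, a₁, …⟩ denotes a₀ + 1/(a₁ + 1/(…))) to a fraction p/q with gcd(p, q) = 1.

Collapse the nested fraction from the inside out:
Start with 11.
2 + 1/(11/1) = 2 + 1/11 = 23/11
1 + 1/(23/11) = 1 + 11/23 = 34/23

34/23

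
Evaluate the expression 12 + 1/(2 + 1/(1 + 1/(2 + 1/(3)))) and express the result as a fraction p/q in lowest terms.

334/27

Compute successive convergents:
a_0 = 12: 12/1
a_1 = 2: 25/2
a_2 = 1: 37/3
a_3 = 2: 99/8
a_4 = 3: 334/27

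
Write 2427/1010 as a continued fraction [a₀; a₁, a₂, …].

2427 = 2·1010 + 407, so a_0 = 2
1010 = 2·407 + 196, so a_1 = 2
407 = 2·196 + 15, so a_2 = 2
196 = 13·15 + 1, so a_3 = 13
15 = 15·1 + 0, so a_4 = 15

[2; 2, 2, 13, 15]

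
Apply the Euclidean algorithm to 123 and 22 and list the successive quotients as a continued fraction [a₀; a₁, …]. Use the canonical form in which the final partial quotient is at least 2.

[5; 1, 1, 2, 4]

Run the Euclidean algorithm, recording each quotient:
123 = 5·22 + 13, so a_0 = 5
22 = 1·13 + 9, so a_1 = 1
13 = 1·9 + 4, so a_2 = 1
9 = 2·4 + 1, so a_3 = 2
4 = 4·1 + 0, so a_4 = 4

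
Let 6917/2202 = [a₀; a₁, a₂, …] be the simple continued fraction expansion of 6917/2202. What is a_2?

12

Run the Euclidean algorithm, recording each quotient:
6917 ÷ 2202 → quotient 3, remainder 311
2202 ÷ 311 → quotient 7, remainder 25
311 ÷ 25 → quotient 12, remainder 11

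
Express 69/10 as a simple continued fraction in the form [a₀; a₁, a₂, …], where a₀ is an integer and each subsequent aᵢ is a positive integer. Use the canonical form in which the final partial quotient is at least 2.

69 = 6·10 + 9, so a_0 = 6
10 = 1·9 + 1, so a_1 = 1
9 = 9·1 + 0, so a_2 = 9

[6; 1, 9]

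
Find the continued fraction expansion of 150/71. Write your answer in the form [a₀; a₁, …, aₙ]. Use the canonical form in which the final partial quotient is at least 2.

[2; 8, 1, 7]

⌊150/71⌋ = 2, remainder 8
⌊71/8⌋ = 8, remainder 7
⌊8/7⌋ = 1, remainder 1
⌊7/1⌋ = 7, remainder 0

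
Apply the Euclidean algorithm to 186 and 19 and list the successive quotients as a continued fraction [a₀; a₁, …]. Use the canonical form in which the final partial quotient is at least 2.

Run the Euclidean algorithm, recording each quotient:
186 = 9·19 + 15, so a_0 = 9
19 = 1·15 + 4, so a_1 = 1
15 = 3·4 + 3, so a_2 = 3
4 = 1·3 + 1, so a_3 = 1
3 = 3·1 + 0, so a_4 = 3

[9; 1, 3, 1, 3]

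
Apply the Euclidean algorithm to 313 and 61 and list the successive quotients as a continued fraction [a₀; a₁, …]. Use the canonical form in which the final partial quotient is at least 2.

[5; 7, 1, 1, 1, 2]

313 = 5·61 + 8, so a_0 = 5
61 = 7·8 + 5, so a_1 = 7
8 = 1·5 + 3, so a_2 = 1
5 = 1·3 + 2, so a_3 = 1
3 = 1·2 + 1, so a_4 = 1
2 = 2·1 + 0, so a_5 = 2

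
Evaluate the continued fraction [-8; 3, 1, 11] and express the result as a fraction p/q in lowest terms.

Build up convergents one term at a time:
a_0 = -8: -8/1
a_1 = 3: -23/3
a_2 = 1: -31/4
a_3 = 11: -364/47

-364/47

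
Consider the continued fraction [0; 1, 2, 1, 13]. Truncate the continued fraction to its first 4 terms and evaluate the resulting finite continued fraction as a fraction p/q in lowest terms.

3/4

Compute successive convergents:
a_0 = 0: 0/1
a_1 = 1: 1/1
a_2 = 2: 2/3
a_3 = 1: 3/4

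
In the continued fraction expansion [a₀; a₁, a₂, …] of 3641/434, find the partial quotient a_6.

1

3641 ÷ 434 → quotient 8, remainder 169
434 ÷ 169 → quotient 2, remainder 96
169 ÷ 96 → quotient 1, remainder 73
96 ÷ 73 → quotient 1, remainder 23
73 ÷ 23 → quotient 3, remainder 4
23 ÷ 4 → quotient 5, remainder 3
4 ÷ 3 → quotient 1, remainder 1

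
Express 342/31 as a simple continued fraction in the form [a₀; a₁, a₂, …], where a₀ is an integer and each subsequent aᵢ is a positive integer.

[11; 31]

Apply division with remainder until the remainder is 0:
⌊342/31⌋ = 11, remainder 1
⌊31/1⌋ = 31, remainder 0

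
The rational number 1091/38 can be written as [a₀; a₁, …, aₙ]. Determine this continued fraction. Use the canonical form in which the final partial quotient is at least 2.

[28; 1, 2, 2, 5]

1091 = 28·38 + 27, so a_0 = 28
38 = 1·27 + 11, so a_1 = 1
27 = 2·11 + 5, so a_2 = 2
11 = 2·5 + 1, so a_3 = 2
5 = 5·1 + 0, so a_4 = 5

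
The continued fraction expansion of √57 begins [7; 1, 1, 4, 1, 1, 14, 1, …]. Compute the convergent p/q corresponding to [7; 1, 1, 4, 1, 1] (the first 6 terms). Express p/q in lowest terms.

Use the convergent recurrence hₖ = aₖ·hₖ₋₁ + hₖ₋₂ (and likewise for the denominators kₖ):
a_0 = 7: 7/1
a_1 = 1: 8/1
a_2 = 1: 15/2
a_3 = 4: 68/9
a_4 = 1: 83/11
a_5 = 1: 151/20

151/20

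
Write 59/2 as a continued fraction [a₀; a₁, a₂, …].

59 ÷ 2 → quotient 29, remainder 1
2 ÷ 1 → quotient 2, remainder 0

[29; 2]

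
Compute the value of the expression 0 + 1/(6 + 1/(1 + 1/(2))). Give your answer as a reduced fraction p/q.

a_0 = 0: 0/1
a_1 = 6: 1/6
a_2 = 1: 1/7
a_3 = 2: 3/20

3/20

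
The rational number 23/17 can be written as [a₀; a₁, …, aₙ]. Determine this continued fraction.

23 ÷ 17 → quotient 1, remainder 6
17 ÷ 6 → quotient 2, remainder 5
6 ÷ 5 → quotient 1, remainder 1
5 ÷ 1 → quotient 5, remainder 0

[1; 2, 1, 5]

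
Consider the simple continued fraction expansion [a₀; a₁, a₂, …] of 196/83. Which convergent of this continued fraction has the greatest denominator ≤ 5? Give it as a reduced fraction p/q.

a_0 = 2: 2/1  (≤ bound)
a_1 = 2: 5/2  (≤ bound)
a_2 = 1: 7/3  (≤ bound)
a_3 = 3: 26/11  (> 5, stop)

7/3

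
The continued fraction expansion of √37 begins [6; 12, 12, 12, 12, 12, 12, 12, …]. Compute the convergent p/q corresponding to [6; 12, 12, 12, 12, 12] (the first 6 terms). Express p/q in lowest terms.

Start with 12.
12 + 1/(12/1) = 12 + 1/12 = 145/12
12 + 1/(145/12) = 12 + 12/145 = 1752/145
12 + 1/(1752/145) = 12 + 145/1752 = 21169/1752
12 + 1/(21169/1752) = 12 + 1752/21169 = 255780/21169
6 + 1/(255780/21169) = 6 + 21169/255780 = 1555849/255780

1555849/255780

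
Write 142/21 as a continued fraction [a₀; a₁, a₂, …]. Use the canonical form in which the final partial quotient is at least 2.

[6; 1, 3, 5]

Run the Euclidean algorithm, recording each quotient:
⌊142/21⌋ = 6, remainder 16
⌊21/16⌋ = 1, remainder 5
⌊16/5⌋ = 3, remainder 1
⌊5/1⌋ = 5, remainder 0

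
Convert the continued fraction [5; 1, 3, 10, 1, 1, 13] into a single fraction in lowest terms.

Start with 13.
1 + 1/(13/1) = 1 + 1/13 = 14/13
1 + 1/(14/13) = 1 + 13/14 = 27/14
10 + 1/(27/14) = 10 + 14/27 = 284/27
3 + 1/(284/27) = 3 + 27/284 = 879/284
1 + 1/(879/284) = 1 + 284/879 = 1163/879
5 + 1/(1163/879) = 5 + 879/1163 = 6694/1163

6694/1163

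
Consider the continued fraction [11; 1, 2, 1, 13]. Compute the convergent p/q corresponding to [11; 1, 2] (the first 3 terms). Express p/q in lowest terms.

Collapse the nested fraction from the inside out:
Start with 2.
1 + 1/(2/1) = 1 + 1/2 = 3/2
11 + 1/(3/2) = 11 + 2/3 = 35/3

35/3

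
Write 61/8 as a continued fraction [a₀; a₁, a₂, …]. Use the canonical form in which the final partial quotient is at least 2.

[7; 1, 1, 1, 2]

61 = 7·8 + 5, so a_0 = 7
8 = 1·5 + 3, so a_1 = 1
5 = 1·3 + 2, so a_2 = 1
3 = 1·2 + 1, so a_3 = 1
2 = 2·1 + 0, so a_4 = 2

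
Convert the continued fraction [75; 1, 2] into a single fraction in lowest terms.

227/3

Start with 2.
1 + 1/(2/1) = 1 + 1/2 = 3/2
75 + 1/(3/2) = 75 + 2/3 = 227/3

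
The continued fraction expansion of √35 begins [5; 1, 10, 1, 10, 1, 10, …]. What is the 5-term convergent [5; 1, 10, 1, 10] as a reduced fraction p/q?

Compute successive convergents:
a_0 = 5: 5/1
a_1 = 1: 6/1
a_2 = 10: 65/11
a_3 = 1: 71/12
a_4 = 10: 775/131

775/131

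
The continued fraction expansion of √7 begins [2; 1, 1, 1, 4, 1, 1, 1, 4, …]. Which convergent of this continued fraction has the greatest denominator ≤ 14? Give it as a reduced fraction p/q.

37/14

a_0 = 2: 2/1  (≤ bound)
a_1 = 1: 3/1  (≤ bound)
a_2 = 1: 5/2  (≤ bound)
a_3 = 1: 8/3  (≤ bound)
a_4 = 4: 37/14  (≤ bound)
a_5 = 1: 45/17  (> 14, stop)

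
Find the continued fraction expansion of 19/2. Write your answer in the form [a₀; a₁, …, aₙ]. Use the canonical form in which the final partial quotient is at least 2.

Repeatedly divide and take the remainder:
19 = 9·2 + 1, so a_0 = 9
2 = 2·1 + 0, so a_1 = 2

[9; 2]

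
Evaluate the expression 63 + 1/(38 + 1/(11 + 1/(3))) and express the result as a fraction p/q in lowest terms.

Build up convergents one term at a time:
a_0 = 63: 63/1
a_1 = 38: 2395/38
a_2 = 11: 26408/419
a_3 = 3: 81619/1295

81619/1295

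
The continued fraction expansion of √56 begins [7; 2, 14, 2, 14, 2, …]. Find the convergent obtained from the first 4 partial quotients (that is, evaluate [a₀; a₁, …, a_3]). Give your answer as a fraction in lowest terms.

Start with 2.
14 + 1/(2/1) = 14 + 1/2 = 29/2
2 + 1/(29/2) = 2 + 2/29 = 60/29
7 + 1/(60/29) = 7 + 29/60 = 449/60

449/60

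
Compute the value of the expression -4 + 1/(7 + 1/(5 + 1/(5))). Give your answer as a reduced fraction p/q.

a_0 = -4: -4/1
a_1 = 7: -27/7
a_2 = 5: -139/36
a_3 = 5: -722/187

-722/187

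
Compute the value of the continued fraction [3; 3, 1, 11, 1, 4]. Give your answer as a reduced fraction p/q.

817/251

a_0 = 3: 3/1
a_1 = 3: 10/3
a_2 = 1: 13/4
a_3 = 11: 153/47
a_4 = 1: 166/51
a_5 = 4: 817/251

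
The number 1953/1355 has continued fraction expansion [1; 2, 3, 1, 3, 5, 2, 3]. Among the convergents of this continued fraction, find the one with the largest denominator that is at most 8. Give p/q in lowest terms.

10/7

a_0 = 1: 1/1  (≤ bound)
a_1 = 2: 3/2  (≤ bound)
a_2 = 3: 10/7  (≤ bound)
a_3 = 1: 13/9  (> 8, stop)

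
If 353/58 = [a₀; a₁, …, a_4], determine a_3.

Run the Euclidean algorithm, recording each quotient:
353 = 6·58 + 5, so a_0 = 6
58 = 11·5 + 3, so a_1 = 11
5 = 1·3 + 2, so a_2 = 1
3 = 1·2 + 1, so a_3 = 1

1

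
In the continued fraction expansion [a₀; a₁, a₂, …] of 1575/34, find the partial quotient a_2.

Repeatedly divide and take the remainder:
1575 = 46·34 + 11, so a_0 = 46
34 = 3·11 + 1, so a_1 = 3
11 = 11·1 + 0, so a_2 = 11

11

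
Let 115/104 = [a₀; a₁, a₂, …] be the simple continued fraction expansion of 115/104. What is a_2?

115 ÷ 104 → quotient 1, remainder 11
104 ÷ 11 → quotient 9, remainder 5
11 ÷ 5 → quotient 2, remainder 1

2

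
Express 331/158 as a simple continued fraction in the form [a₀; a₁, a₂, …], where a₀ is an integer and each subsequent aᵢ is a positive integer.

Apply division with remainder until the remainder is 0:
331 = 2·158 + 15, so a_0 = 2
158 = 10·15 + 8, so a_1 = 10
15 = 1·8 + 7, so a_2 = 1
8 = 1·7 + 1, so a_3 = 1
7 = 7·1 + 0, so a_4 = 7

[2; 10, 1, 1, 7]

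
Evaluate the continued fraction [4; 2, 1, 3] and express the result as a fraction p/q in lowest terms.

Compute successive convergents:
a_0 = 4: 4/1
a_1 = 2: 9/2
a_2 = 1: 13/3
a_3 = 3: 48/11

48/11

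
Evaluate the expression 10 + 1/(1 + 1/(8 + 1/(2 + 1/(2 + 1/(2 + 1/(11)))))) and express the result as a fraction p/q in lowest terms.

14053/1290

Start with 11.
2 + 1/(11/1) = 2 + 1/11 = 23/11
2 + 1/(23/11) = 2 + 11/23 = 57/23
2 + 1/(57/23) = 2 + 23/57 = 137/57
8 + 1/(137/57) = 8 + 57/137 = 1153/137
1 + 1/(1153/137) = 1 + 137/1153 = 1290/1153
10 + 1/(1290/1153) = 10 + 1153/1290 = 14053/1290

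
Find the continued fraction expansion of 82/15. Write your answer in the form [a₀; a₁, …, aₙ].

82 ÷ 15 → quotient 5, remainder 7
15 ÷ 7 → quotient 2, remainder 1
7 ÷ 1 → quotient 7, remainder 0

[5; 2, 7]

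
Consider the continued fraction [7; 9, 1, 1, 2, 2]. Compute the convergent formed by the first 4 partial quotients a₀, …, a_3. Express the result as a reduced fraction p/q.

Start with 1.
1 + 1/(1/1) = 1 + 1/1 = 2/1
9 + 1/(2/1) = 9 + 1/2 = 19/2
7 + 1/(19/2) = 7 + 2/19 = 135/19

135/19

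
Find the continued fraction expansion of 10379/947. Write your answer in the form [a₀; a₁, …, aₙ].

⌊10379/947⌋ = 10, remainder 909
⌊947/909⌋ = 1, remainder 38
⌊909/38⌋ = 23, remainder 35
⌊38/35⌋ = 1, remainder 3
⌊35/3⌋ = 11, remainder 2
⌊3/2⌋ = 1, remainder 1
⌊2/1⌋ = 2, remainder 0

[10; 1, 23, 1, 11, 1, 2]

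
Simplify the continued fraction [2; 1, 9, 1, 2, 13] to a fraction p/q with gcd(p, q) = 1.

1241/427

Start with 13.
2 + 1/(13/1) = 2 + 1/13 = 27/13
1 + 1/(27/13) = 1 + 13/27 = 40/27
9 + 1/(40/27) = 9 + 27/40 = 387/40
1 + 1/(387/40) = 1 + 40/387 = 427/387
2 + 1/(427/387) = 2 + 387/427 = 1241/427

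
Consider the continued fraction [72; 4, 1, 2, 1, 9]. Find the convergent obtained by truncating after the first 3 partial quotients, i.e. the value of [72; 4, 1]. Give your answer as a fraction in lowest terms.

Compute successive convergents:
a_0 = 72: 72/1
a_1 = 4: 289/4
a_2 = 1: 361/5

361/5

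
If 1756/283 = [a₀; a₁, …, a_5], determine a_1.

1756 = 6·283 + 58, so a_0 = 6
283 = 4·58 + 51, so a_1 = 4

4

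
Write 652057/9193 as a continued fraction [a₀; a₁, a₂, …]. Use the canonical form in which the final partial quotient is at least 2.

[70; 1, 13, 4, 2, 1, 49]

⌊652057/9193⌋ = 70, remainder 8547
⌊9193/8547⌋ = 1, remainder 646
⌊8547/646⌋ = 13, remainder 149
⌊646/149⌋ = 4, remainder 50
⌊149/50⌋ = 2, remainder 49
⌊50/49⌋ = 1, remainder 1
⌊49/1⌋ = 49, remainder 0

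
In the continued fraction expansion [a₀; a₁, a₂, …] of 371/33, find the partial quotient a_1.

Repeatedly divide and take the remainder:
371 = 11·33 + 8, so a_0 = 11
33 = 4·8 + 1, so a_1 = 4

4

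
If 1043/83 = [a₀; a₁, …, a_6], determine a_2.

1043 = 12·83 + 47, so a_0 = 12
83 = 1·47 + 36, so a_1 = 1
47 = 1·36 + 11, so a_2 = 1

1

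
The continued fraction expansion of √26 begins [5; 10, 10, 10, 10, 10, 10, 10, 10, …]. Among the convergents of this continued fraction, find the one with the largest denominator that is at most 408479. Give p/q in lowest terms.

a_0 = 5: 5/1  (≤ bound)
a_1 = 10: 51/10  (≤ bound)
a_2 = 10: 515/101  (≤ bound)
a_3 = 10: 5201/1020  (≤ bound)
a_4 = 10: 52525/10301  (≤ bound)
a_5 = 10: 530451/104030  (≤ bound)
a_6 = 10: 5357035/1050601  (> 408479, stop)

530451/104030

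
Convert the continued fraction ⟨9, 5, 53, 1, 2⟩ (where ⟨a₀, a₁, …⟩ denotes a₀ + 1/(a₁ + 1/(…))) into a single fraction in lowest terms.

7433/808

a_0 = 9: 9/1
a_1 = 5: 46/5
a_2 = 53: 2447/266
a_3 = 1: 2493/271
a_4 = 2: 7433/808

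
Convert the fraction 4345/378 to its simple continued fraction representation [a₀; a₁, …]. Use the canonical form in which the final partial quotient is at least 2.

[11; 2, 46, 1, 3]

4345 ÷ 378 → quotient 11, remainder 187
378 ÷ 187 → quotient 2, remainder 4
187 ÷ 4 → quotient 46, remainder 3
4 ÷ 3 → quotient 1, remainder 1
3 ÷ 1 → quotient 3, remainder 0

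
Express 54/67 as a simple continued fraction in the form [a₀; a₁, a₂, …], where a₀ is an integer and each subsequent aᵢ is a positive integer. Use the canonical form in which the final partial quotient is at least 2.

[0; 1, 4, 6, 2]

54 = 0·67 + 54, so a_0 = 0
67 = 1·54 + 13, so a_1 = 1
54 = 4·13 + 2, so a_2 = 4
13 = 6·2 + 1, so a_3 = 6
2 = 2·1 + 0, so a_4 = 2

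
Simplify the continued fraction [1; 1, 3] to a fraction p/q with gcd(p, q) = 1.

Start with 3.
1 + 1/(3/1) = 1 + 1/3 = 4/3
1 + 1/(4/3) = 1 + 3/4 = 7/4

7/4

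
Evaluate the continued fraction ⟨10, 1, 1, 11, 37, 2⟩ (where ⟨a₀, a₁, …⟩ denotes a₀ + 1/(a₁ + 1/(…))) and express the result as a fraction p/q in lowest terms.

Start with 2.
37 + 1/(2/1) = 37 + 1/2 = 75/2
11 + 1/(75/2) = 11 + 2/75 = 827/75
1 + 1/(827/75) = 1 + 75/827 = 902/827
1 + 1/(902/827) = 1 + 827/902 = 1729/902
10 + 1/(1729/902) = 10 + 902/1729 = 18192/1729

18192/1729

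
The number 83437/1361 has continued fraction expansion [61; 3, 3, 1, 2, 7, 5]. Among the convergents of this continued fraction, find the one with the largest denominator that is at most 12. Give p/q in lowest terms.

List convergents until the denominator exceeds the bound:
a_0 = 61: 61/1  (≤ bound)
a_1 = 3: 184/3  (≤ bound)
a_2 = 3: 613/10  (≤ bound)
a_3 = 1: 797/13  (> 12, stop)

613/10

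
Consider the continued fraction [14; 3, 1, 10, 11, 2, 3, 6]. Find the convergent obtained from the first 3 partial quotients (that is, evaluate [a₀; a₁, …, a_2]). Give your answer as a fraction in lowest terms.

57/4

a_0 = 14: 14/1
a_1 = 3: 43/3
a_2 = 1: 57/4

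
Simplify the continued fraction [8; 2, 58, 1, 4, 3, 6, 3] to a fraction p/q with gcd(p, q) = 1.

321489/37841

a_0 = 8: 8/1
a_1 = 2: 17/2
a_2 = 58: 994/117
a_3 = 1: 1011/119
a_4 = 4: 5038/593
a_5 = 3: 16125/1898
a_6 = 6: 101788/11981
a_7 = 3: 321489/37841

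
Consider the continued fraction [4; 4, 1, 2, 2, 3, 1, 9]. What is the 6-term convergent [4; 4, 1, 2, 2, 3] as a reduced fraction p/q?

476/113

a_0 = 4: 4/1
a_1 = 4: 17/4
a_2 = 1: 21/5
a_3 = 2: 59/14
a_4 = 2: 139/33
a_5 = 3: 476/113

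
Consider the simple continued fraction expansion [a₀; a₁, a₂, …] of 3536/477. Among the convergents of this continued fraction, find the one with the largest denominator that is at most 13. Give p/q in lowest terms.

a_0 = 7: 7/1  (≤ bound)
a_1 = 2: 15/2  (≤ bound)
a_2 = 2: 37/5  (≤ bound)
a_3 = 2: 89/12  (≤ bound)
a_4 = 1: 126/17  (> 13, stop)

89/12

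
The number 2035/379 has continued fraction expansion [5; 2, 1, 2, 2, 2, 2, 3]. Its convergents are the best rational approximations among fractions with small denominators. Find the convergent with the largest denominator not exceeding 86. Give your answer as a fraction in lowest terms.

List convergents until the denominator exceeds the bound:
a_0 = 5: 5/1  (≤ bound)
a_1 = 2: 11/2  (≤ bound)
a_2 = 1: 16/3  (≤ bound)
a_3 = 2: 43/8  (≤ bound)
a_4 = 2: 102/19  (≤ bound)
a_5 = 2: 247/46  (≤ bound)
a_6 = 2: 596/111  (> 86, stop)

247/46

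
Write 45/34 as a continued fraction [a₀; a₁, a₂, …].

45 ÷ 34 → quotient 1, remainder 11
34 ÷ 11 → quotient 3, remainder 1
11 ÷ 1 → quotient 11, remainder 0

[1; 3, 11]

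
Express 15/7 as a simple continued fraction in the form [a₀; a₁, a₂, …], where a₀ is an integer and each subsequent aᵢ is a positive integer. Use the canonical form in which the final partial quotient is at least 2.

[2; 7]

Repeatedly divide and take the remainder:
15 = 2·7 + 1, so a_0 = 2
7 = 7·1 + 0, so a_1 = 7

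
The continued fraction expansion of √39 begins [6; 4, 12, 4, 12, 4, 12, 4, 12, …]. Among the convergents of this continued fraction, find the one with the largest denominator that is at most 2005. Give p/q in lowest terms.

a_0 = 6: 6/1  (≤ bound)
a_1 = 4: 25/4  (≤ bound)
a_2 = 12: 306/49  (≤ bound)
a_3 = 4: 1249/200  (≤ bound)
a_4 = 12: 15294/2449  (> 2005, stop)

1249/200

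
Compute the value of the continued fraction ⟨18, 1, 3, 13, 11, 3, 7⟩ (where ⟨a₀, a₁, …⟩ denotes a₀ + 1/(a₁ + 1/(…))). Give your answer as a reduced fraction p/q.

249156/13285

a_0 = 18: 18/1
a_1 = 1: 19/1
a_2 = 3: 75/4
a_3 = 13: 994/53
a_4 = 11: 11009/587
a_5 = 3: 34021/1814
a_6 = 7: 249156/13285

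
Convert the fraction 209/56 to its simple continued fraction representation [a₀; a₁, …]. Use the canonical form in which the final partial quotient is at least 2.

[3; 1, 2, 1, 2, 1, 3]

⌊209/56⌋ = 3, remainder 41
⌊56/41⌋ = 1, remainder 15
⌊41/15⌋ = 2, remainder 11
⌊15/11⌋ = 1, remainder 4
⌊11/4⌋ = 2, remainder 3
⌊4/3⌋ = 1, remainder 1
⌊3/1⌋ = 3, remainder 0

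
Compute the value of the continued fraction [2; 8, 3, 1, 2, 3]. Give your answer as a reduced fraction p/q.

649/306

Work from the innermost term outward:
Start with 3.
2 + 1/(3/1) = 2 + 1/3 = 7/3
1 + 1/(7/3) = 1 + 3/7 = 10/7
3 + 1/(10/7) = 3 + 7/10 = 37/10
8 + 1/(37/10) = 8 + 10/37 = 306/37
2 + 1/(306/37) = 2 + 37/306 = 649/306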